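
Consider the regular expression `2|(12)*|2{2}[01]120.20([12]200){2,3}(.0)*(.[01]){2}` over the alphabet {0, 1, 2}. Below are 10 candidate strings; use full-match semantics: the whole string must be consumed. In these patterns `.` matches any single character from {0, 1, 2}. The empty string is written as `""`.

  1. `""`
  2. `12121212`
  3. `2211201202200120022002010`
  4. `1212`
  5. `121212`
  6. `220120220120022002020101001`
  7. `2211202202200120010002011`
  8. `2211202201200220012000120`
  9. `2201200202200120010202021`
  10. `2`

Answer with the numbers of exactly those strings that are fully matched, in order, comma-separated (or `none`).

1. `""` → match
2. `12121212` → match
3 → match
4. `1212` → match
5. `121212` → match
6 → match
7 → match
8 → match
9 → match
10. `2` → match

1, 2, 3, 4, 5, 6, 7, 8, 9, 10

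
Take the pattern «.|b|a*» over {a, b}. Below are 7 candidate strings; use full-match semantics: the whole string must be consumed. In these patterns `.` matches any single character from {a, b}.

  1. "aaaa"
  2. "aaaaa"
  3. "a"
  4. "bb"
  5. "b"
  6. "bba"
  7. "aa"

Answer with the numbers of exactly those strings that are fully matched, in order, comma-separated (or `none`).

1, 2, 3, 5, 7

1 → match
2 → match
3 → match
4 → no match
5 → match
6 → no match
7 → match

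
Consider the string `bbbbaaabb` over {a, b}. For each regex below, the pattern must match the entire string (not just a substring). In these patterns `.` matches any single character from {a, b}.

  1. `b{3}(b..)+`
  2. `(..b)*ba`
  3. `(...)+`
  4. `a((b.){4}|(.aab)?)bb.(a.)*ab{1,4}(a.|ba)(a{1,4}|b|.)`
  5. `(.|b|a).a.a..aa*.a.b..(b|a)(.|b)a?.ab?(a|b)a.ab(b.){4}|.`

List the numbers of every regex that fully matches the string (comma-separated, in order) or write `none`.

1 → no match
2 → no match — must end with `ba`
3 → match
4 → no match — must start with `a`
5 → no match

3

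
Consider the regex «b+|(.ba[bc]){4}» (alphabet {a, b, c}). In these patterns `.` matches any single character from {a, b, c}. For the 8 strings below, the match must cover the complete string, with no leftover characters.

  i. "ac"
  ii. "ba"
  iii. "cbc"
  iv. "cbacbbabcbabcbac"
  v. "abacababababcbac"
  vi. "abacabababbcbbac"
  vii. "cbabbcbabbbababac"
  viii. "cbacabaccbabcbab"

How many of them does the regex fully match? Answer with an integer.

3

i → no match
ii → no match
iii → no match
iv → match
v → match
vi → no match
vii → no match
viii → match
Total matched: 3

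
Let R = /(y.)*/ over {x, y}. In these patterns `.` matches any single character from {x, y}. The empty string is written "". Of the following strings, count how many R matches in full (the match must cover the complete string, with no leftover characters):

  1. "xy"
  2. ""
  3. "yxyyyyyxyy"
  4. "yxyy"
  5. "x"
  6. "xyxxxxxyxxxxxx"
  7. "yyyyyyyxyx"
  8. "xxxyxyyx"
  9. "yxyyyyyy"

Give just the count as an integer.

1 → no match
2 → match
3 → match
4 → match
5 → no match
6 → no match
7 → match
8 → no match
9 → match
Total matched: 5

5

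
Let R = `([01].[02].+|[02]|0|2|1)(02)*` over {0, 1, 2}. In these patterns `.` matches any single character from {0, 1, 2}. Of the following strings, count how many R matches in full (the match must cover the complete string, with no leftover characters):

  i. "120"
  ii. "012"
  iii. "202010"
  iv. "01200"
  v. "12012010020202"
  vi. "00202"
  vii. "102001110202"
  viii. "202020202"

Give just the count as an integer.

5

i → no match
ii → no match
iii → no match
iv → match
v → match
vi → match
vii → match
viii → match
Total matched: 5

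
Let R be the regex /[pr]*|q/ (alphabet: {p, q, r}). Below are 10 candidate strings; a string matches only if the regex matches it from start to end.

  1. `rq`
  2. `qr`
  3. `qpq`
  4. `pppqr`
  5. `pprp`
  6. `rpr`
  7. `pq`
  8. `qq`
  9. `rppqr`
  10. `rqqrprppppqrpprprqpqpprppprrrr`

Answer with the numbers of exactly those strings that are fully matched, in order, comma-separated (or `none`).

5, 6

1 → no match
2 → no match
3 → no match
4 → no match
5 → match
6 → match
7 → no match
8 → no match
9 → no match
10 → no match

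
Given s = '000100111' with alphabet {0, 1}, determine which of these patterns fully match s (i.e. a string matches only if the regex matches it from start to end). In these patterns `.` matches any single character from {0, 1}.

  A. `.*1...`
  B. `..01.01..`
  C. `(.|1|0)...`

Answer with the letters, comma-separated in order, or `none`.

A → no match
B → match
C → no match

B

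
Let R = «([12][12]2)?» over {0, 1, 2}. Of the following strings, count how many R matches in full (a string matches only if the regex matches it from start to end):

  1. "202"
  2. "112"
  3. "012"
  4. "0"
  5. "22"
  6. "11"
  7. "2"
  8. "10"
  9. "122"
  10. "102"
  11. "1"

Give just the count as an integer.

1 → no match
2 → match
3 → no match
4 → no match
5 → no match
6 → no match
7 → no match
8 → no match
9 → match
10 → no match
11 → no match
Total matched: 2

2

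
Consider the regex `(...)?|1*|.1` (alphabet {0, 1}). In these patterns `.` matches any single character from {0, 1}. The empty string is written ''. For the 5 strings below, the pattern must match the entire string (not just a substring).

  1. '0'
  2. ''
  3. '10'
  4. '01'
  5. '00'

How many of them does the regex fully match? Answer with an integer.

2

1. '0' → no match
2. '' → match
3. '10' → no match
4. '01' → match
5. '00' → no match
Total matched: 2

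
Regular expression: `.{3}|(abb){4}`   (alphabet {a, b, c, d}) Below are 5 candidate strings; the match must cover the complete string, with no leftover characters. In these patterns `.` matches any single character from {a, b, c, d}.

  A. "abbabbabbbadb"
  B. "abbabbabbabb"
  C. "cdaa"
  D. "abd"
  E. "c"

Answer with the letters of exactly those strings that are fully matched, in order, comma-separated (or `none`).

B, D

A → no match
B → match
C → no match
D → match
E → no match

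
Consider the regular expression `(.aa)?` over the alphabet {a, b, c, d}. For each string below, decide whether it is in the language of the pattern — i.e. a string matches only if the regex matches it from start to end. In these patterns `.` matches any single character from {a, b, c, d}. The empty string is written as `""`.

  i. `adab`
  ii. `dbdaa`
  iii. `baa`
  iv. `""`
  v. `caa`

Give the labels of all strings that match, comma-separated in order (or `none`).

i → no match
ii → no match
iii → match
iv → match
v → match

iii, iv, v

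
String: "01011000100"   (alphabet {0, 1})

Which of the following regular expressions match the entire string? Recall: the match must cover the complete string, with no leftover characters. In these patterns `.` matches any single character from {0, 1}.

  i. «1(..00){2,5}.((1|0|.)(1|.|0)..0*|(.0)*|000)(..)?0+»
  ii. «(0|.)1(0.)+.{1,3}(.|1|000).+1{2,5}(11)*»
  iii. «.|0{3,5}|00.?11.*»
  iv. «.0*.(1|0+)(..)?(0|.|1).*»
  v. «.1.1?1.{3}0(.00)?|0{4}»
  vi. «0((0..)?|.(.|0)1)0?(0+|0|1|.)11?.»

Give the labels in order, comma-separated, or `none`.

i → no match — must start with "1"
ii → no match
iii → no match
iv → match
v → match
vi → no match

iv, v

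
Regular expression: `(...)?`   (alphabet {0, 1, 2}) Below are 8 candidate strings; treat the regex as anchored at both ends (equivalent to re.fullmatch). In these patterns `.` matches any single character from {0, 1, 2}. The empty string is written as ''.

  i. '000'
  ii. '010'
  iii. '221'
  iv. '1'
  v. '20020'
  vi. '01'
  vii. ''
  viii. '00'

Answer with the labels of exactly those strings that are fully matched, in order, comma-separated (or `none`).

i → match
ii → match
iii → match
iv → no match
v → no match
vi → no match
vii → match
viii → no match

i, ii, iii, vii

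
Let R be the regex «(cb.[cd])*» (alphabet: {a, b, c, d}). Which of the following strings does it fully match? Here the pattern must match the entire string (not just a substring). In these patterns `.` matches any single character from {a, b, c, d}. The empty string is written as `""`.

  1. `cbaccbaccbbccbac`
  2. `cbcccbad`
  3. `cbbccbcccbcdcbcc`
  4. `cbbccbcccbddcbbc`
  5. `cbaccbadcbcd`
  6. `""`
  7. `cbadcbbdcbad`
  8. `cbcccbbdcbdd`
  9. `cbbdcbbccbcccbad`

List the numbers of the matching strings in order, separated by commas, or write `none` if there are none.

1 → match
2 → match
3 → match
4 → match
5 → match
6 → match
7 → match
8 → match
9 → match

1, 2, 3, 4, 5, 6, 7, 8, 9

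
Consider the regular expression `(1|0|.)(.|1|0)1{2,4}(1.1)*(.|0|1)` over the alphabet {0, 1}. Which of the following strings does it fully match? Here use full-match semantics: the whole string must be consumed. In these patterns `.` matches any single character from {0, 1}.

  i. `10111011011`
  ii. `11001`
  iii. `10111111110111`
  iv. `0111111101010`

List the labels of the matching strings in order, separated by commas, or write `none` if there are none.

i

i → match
ii → no match
iii → no match
iv → no match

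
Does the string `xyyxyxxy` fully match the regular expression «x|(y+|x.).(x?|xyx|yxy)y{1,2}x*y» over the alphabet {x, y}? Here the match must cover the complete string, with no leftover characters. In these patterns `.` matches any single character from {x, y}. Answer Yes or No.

Yes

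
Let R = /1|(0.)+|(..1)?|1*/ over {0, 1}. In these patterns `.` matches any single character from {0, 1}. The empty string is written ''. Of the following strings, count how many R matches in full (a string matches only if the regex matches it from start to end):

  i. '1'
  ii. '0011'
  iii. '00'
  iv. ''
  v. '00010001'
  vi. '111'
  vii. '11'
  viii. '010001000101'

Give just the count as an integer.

i → match
ii → no match
iii → match
iv → match
v → match
vi → match
vii → match
viii → match
Total matched: 7

7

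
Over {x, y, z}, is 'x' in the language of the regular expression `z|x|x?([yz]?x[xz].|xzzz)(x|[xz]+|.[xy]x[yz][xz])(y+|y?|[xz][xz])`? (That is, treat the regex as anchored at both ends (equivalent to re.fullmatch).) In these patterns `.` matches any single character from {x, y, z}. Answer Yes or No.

Yes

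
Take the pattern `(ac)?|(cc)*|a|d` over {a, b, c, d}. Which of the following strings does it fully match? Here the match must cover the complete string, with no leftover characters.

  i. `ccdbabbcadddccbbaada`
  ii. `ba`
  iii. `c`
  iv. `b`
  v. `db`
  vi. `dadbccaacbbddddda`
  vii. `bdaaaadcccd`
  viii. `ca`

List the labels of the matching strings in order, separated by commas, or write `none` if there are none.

none

i → no match
ii. `ba` → no match
iii. `c` → no match
iv. `b` → no match
v. `db` → no match
vi → no match
vii. `bdaaaadcccd` → no match
viii. `ca` → no match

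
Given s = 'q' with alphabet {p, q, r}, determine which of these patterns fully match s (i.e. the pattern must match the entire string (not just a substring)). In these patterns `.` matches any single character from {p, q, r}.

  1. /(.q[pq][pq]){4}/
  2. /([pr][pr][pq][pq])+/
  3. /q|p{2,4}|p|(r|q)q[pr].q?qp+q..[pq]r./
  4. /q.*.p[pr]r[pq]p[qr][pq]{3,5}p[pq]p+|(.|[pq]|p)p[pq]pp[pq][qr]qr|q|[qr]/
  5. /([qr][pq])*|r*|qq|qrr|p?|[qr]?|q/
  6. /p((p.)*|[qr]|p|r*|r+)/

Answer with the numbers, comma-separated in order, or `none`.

1 → no match
2 → no match
3 → match
4 → match
5 → match
6 → no match — must start with 'p'

3, 4, 5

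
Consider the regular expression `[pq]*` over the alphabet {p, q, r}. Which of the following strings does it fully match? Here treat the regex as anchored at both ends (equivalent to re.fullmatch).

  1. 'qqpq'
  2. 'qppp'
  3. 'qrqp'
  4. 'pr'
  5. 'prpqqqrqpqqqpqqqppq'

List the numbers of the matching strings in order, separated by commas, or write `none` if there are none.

1, 2

1 → match
2 → match
3 → no match
4 → no match
5 → no match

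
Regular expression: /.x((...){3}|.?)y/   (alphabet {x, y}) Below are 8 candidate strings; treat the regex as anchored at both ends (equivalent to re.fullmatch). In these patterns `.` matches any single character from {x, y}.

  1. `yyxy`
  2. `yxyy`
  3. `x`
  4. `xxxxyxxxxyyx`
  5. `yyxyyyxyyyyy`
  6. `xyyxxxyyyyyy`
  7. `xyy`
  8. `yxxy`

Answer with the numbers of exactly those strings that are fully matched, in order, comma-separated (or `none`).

2, 8

1 → no match
2 → match
3 → no match — must end with `y`
4 → no match — must end with `y`
5 → no match
6 → no match
7 → no match
8 → match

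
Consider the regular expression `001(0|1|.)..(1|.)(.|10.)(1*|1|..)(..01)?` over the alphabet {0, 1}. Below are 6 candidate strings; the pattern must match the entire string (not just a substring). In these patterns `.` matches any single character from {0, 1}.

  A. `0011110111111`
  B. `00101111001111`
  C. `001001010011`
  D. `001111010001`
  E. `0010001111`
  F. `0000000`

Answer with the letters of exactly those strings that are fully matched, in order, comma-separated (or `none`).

A, B, C, D, E

A → match
B → match
C → match
D → match
E → match
F → no match — must start with `001`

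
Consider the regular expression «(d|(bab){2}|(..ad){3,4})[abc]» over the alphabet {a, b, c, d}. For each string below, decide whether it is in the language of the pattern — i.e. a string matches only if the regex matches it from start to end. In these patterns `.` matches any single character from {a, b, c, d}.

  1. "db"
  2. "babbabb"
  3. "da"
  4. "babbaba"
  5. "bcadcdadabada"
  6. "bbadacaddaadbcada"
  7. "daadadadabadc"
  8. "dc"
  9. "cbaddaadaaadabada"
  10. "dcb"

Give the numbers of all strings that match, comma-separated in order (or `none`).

1, 2, 3, 4, 5, 6, 7, 8, 9

1 → match
2 → match
3 → match
4 → match
5 → match
6 → match
7 → match
8 → match
9 → match
10 → no match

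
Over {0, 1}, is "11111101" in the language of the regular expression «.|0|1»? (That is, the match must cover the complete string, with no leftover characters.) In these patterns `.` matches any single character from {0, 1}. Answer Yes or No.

No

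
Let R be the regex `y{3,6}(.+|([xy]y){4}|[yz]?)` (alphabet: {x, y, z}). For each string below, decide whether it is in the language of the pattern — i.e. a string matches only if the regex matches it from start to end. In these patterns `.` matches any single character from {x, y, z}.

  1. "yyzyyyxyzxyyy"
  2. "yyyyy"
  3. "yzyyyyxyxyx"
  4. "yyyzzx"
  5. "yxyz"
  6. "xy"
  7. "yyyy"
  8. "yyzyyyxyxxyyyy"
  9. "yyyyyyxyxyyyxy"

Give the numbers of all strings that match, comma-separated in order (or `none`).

1 → no match
2 → match
3 → no match
4 → match
5 → no match
6 → no match — must start with "y"
7 → match
8 → no match
9 → match

2, 4, 7, 9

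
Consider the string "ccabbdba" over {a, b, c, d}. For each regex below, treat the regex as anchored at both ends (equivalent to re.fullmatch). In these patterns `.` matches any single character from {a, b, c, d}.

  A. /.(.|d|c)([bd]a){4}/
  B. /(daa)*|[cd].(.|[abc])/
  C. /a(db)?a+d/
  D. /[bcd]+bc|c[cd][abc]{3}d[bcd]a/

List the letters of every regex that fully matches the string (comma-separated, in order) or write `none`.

A → no match
B → no match
C → no match — must start with "a"
D → match

D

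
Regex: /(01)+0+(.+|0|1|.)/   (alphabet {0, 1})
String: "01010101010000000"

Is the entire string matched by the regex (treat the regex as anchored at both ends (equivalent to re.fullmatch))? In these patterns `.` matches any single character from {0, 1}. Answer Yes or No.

Yes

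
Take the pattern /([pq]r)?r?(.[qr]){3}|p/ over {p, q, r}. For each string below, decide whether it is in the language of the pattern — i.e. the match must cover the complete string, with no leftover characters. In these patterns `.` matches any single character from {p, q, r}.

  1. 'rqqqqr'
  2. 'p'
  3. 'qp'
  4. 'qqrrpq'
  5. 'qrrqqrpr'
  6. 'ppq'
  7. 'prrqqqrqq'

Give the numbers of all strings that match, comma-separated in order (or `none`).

1. 'rqqqqr' → match
2. 'p' → match
3. 'qp' → no match
4. 'qqrrpq' → match
5. 'qrrqqrpr' → match
6. 'ppq' → no match
7. 'prrqqqrqq' → match

1, 2, 4, 5, 7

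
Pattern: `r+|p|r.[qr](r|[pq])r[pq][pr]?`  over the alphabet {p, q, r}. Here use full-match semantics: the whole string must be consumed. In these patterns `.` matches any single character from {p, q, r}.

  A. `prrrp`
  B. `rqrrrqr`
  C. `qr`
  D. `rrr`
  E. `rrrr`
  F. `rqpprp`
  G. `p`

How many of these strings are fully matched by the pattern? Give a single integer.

4

A → no match
B → match
C → no match
D → match
E → match
F → no match
G → match
Total matched: 4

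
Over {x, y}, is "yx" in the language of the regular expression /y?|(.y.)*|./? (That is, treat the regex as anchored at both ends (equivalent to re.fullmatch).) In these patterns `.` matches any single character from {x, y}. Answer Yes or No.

No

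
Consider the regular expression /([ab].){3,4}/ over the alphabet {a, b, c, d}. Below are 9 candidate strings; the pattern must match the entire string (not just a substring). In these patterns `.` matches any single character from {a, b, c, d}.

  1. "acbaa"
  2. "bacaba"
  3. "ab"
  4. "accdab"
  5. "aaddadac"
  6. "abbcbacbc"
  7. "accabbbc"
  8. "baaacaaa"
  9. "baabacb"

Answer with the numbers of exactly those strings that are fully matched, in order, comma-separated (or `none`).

1 → no match
2 → no match
3 → no match
4 → no match
5 → no match
6 → no match
7 → no match
8 → no match
9 → no match

none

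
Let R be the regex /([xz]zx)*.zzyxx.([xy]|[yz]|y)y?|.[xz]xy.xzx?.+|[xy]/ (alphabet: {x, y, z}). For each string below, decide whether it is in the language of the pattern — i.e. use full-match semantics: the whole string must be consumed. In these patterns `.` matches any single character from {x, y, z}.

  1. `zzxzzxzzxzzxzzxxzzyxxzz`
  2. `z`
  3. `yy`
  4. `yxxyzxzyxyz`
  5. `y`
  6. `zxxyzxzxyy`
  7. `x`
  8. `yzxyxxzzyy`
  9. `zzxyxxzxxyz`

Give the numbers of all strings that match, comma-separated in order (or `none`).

1 → match
2 → no match
3 → no match
4 → match
5 → match
6 → match
7 → match
8 → match
9 → match

1, 4, 5, 6, 7, 8, 9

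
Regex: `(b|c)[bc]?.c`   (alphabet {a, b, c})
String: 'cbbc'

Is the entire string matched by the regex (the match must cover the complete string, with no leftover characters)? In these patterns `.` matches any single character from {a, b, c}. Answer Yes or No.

Yes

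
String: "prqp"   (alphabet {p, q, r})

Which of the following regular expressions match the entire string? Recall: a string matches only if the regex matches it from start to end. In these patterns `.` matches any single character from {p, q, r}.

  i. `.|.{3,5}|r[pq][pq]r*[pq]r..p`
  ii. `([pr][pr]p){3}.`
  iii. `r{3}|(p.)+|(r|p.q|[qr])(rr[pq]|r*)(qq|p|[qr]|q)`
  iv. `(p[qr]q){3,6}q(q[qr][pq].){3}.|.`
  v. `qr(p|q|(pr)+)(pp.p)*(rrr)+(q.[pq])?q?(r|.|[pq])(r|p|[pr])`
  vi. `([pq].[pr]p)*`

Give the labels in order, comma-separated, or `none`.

i, iii

i → match
ii → no match
iii → match
iv → no match
v → no match — must start with "qr"
vi → no match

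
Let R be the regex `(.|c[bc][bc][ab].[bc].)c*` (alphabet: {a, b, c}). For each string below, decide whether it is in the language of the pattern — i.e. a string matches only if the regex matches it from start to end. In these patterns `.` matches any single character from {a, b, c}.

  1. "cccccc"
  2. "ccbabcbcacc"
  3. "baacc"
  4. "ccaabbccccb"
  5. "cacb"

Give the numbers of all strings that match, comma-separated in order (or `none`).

1 → match
2 → no match
3 → no match
4 → no match
5 → no match

1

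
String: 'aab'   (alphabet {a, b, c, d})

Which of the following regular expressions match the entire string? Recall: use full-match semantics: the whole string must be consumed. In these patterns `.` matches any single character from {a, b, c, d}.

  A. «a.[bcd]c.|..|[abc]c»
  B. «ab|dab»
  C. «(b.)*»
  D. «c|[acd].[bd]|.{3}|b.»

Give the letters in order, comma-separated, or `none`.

D

A → no match
B → no match
C → no match
D → match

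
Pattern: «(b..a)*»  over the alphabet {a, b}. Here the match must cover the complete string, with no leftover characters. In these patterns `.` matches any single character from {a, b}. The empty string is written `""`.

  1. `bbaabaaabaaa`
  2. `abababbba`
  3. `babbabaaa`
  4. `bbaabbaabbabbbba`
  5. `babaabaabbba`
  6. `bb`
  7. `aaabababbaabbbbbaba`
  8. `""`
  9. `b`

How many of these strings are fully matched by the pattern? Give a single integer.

1 → match
2 → no match
3 → no match
4 → no match
5 → no match
6 → no match
7 → no match
8 → match
9 → no match
Total matched: 2

2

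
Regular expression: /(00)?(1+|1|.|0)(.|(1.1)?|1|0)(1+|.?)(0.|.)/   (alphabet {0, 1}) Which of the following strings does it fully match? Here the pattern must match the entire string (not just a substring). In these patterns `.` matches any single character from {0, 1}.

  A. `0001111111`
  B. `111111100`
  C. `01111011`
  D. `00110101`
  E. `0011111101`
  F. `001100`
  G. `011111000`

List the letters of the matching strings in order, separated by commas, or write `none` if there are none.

A. `0001111111` → match
B. `111111100` → match
C. `01111011` → no match
D. `00110101` → match
E. `0011111101` → match
F. `001100` → match
G. `011111000` → no match

A, B, D, E, F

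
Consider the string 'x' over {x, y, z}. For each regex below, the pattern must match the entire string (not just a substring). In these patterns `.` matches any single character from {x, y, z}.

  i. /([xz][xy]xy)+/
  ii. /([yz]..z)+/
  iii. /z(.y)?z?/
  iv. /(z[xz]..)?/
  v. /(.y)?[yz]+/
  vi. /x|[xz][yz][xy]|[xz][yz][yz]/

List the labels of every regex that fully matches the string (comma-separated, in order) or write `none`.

i → no match — must end with 'xy'
ii → no match — must end with 'z'
iii → no match — must start with 'z'
iv → no match
v → no match
vi → match

vi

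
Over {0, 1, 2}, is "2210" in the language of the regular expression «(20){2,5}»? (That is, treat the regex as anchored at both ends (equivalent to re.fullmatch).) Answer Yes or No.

Every match must start with "20", but "2210" does not.

No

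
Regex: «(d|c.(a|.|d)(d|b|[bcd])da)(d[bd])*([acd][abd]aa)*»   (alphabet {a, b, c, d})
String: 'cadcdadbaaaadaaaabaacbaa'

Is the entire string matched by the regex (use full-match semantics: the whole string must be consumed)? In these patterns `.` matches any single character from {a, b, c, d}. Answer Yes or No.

Yes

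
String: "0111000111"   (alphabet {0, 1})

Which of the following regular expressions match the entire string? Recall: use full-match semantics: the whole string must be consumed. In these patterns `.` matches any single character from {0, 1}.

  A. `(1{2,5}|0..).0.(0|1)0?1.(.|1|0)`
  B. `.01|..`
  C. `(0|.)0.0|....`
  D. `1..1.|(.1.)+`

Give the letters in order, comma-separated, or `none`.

A

A → match
B → no match
C → no match
D → no match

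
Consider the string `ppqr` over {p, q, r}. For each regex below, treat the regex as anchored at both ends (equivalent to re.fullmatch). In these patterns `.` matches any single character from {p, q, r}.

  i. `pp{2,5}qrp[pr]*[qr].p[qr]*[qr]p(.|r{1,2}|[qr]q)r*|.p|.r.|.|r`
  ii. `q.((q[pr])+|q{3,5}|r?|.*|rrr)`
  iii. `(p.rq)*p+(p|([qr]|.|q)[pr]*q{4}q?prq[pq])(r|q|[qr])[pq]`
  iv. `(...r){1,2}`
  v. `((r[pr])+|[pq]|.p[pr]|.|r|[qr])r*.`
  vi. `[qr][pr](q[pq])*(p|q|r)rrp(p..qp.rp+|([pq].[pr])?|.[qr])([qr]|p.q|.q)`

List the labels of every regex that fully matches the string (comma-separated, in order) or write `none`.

iv

i → no match
ii → no match — must start with `q`
iii → no match
iv → match
v → no match
vi → no match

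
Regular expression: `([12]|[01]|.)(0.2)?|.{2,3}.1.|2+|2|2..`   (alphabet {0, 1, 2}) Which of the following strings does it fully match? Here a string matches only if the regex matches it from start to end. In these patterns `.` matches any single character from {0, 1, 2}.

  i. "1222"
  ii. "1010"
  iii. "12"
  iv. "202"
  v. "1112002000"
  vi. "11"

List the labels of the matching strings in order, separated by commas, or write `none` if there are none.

i → no match
ii → no match
iii → no match
iv → match
v → no match
vi → no match

iv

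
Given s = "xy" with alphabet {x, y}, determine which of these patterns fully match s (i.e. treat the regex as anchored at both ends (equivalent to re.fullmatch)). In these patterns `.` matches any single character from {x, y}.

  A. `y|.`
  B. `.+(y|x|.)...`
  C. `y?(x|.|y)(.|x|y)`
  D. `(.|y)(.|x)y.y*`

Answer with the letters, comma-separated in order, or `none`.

C

A → no match
B → no match
C → match
D → no match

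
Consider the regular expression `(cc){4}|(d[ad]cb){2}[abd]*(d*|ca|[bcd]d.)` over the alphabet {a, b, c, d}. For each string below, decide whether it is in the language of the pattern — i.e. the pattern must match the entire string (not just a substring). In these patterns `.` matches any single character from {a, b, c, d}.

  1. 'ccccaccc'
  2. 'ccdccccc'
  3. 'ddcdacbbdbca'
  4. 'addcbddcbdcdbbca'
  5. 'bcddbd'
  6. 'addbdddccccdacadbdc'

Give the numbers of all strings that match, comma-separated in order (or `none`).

1 → no match
2 → no match
3 → no match
4 → no match
5 → no match
6 → no match

none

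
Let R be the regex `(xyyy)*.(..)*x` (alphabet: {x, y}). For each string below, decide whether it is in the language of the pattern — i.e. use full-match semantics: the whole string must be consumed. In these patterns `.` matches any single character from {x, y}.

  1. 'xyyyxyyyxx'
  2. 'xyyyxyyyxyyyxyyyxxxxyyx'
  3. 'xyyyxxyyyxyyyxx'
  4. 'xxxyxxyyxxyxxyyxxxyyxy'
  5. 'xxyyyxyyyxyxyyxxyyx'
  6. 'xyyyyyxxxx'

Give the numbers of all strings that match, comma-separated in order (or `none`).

1, 6

1 → match
2 → no match
3 → no match
4 → no match — must end with 'x'
5 → no match
6 → match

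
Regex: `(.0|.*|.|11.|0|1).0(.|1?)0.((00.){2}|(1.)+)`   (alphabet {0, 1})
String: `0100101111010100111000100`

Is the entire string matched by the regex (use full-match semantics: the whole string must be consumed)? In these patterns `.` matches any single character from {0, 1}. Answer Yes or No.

No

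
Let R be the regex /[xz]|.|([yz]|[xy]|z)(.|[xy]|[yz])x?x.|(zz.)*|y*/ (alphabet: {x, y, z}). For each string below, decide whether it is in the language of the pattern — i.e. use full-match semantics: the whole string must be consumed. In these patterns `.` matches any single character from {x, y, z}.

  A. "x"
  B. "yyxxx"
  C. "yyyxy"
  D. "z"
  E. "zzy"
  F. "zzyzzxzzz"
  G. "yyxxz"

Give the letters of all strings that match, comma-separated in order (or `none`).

A, B, D, E, F, G

A → match
B → match
C → no match
D → match
E → match
F → match
G → match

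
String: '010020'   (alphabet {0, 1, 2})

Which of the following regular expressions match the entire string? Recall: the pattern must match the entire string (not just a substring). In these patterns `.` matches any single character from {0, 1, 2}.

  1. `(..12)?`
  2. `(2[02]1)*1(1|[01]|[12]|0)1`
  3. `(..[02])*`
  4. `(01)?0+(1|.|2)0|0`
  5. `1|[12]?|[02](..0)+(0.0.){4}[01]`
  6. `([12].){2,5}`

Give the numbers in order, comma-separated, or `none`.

1 → no match
2 → no match — must end with '1'
3 → match
4 → match
5 → no match
6 → no match

3, 4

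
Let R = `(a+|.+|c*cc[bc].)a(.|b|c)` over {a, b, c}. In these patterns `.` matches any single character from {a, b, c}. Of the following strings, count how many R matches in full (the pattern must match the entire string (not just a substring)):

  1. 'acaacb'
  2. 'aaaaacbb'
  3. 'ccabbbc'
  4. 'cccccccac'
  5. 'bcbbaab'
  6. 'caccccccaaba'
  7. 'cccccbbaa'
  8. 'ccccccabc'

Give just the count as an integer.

1 → no match
2 → no match
3 → no match
4 → match
5 → match
6 → no match
7 → match
8 → no match
Total matched: 3

3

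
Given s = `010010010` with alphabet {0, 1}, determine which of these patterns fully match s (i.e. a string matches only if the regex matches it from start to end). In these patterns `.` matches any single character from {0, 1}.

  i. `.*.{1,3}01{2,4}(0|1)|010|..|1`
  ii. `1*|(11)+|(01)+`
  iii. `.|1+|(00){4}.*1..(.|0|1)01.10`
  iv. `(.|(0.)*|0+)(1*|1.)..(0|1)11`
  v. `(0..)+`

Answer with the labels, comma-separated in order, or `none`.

i → no match
ii → no match
iii → no match
iv → no match — must end with `11`
v → match

v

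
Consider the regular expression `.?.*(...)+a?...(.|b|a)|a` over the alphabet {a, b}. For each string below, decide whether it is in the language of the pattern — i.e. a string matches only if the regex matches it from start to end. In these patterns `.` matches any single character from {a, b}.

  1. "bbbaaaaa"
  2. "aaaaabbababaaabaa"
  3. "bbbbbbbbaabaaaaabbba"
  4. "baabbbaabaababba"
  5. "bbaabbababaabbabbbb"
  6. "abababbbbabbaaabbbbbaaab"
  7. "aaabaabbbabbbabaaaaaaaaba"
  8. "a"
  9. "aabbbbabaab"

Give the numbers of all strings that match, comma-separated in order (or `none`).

1, 2, 3, 4, 5, 6, 7, 8, 9

1. "bbbaaaaa" → match
2 → match
3 → match
4 → match
5 → match
6 → match
7 → match
8. "a" → match
9. "aabbbbabaab" → match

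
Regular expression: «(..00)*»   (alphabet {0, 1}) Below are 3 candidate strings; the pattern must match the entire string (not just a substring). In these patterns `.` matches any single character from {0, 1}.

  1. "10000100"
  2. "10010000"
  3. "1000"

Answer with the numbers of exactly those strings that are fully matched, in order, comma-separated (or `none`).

1, 3

1. "10000100" → match
2. "10010000" → no match
3. "1000" → match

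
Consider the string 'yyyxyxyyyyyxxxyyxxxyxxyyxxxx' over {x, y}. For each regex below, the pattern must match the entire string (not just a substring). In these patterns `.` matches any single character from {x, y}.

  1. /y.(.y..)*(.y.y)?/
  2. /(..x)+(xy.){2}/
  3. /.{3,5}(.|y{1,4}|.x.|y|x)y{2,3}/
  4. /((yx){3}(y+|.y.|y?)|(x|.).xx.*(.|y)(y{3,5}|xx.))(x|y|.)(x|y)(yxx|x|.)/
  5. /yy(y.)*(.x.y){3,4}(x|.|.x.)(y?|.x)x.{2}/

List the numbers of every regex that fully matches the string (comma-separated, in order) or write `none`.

5

1 → no match
2 → no match
3 → no match — must end with 'y'
4 → no match
5 → match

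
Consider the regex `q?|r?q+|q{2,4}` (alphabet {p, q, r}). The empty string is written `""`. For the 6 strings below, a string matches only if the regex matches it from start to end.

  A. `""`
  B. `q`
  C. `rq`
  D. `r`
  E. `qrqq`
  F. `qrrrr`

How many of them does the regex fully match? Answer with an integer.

A. `""` → match
B. `q` → match
C. `rq` → match
D. `r` → no match
E. `qrqq` → no match
F. `qrrrr` → no match
Total matched: 3

3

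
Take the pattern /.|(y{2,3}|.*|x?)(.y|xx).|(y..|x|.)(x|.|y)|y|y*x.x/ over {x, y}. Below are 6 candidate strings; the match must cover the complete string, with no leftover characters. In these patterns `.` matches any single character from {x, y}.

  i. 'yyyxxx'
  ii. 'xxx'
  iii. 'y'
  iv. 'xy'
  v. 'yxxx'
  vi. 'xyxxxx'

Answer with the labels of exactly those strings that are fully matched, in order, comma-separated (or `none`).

i → match
ii → match
iii → match
iv → match
v → match
vi → match

i, ii, iii, iv, v, vi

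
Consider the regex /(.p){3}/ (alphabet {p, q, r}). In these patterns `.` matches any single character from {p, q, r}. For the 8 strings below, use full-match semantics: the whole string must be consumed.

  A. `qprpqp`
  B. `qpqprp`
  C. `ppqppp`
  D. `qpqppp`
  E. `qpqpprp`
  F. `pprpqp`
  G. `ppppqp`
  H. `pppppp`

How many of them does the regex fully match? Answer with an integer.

7

A → match
B → match
C → match
D → match
E → no match
F → match
G → match
H → match
Total matched: 7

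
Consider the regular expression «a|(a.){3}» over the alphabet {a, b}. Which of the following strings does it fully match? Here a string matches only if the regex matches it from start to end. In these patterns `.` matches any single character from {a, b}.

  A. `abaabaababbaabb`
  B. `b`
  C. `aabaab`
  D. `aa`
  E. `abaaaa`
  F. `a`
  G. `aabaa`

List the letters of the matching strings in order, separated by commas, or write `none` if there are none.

E, F

A → no match
B. `b` → no match — must start with `a`
C. `aabaab` → no match
D. `aa` → no match
E. `abaaaa` → match
F. `a` → match
G. `aabaa` → no match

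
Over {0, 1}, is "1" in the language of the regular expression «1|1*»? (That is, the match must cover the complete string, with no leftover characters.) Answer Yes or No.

Yes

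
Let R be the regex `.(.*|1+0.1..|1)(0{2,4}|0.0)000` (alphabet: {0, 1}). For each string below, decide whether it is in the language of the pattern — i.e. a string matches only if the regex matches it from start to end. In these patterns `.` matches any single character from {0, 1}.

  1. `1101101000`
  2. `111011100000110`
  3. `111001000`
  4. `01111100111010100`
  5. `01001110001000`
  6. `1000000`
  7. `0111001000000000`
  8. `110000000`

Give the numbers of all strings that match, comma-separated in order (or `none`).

1. `1101101000` → no match — must end with `0000`
2 → no match — must end with `0000`
3. `111001000` → no match — must end with `0000`
4 → no match — must end with `0000`
5 → no match — must end with `0000`
6. `1000000` → match
7 → match
8. `110000000` → match

6, 7, 8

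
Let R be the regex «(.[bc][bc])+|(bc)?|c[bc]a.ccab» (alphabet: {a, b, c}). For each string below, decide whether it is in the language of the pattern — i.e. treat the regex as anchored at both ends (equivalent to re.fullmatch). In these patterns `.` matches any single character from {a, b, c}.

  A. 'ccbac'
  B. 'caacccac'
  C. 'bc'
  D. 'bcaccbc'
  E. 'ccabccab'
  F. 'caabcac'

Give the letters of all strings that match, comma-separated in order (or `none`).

A → no match
B → no match
C → match
D → no match
E → match
F → no match

C, E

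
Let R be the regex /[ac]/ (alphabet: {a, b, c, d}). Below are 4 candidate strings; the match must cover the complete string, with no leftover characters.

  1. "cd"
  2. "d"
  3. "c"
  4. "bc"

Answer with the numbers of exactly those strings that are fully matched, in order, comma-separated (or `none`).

1. "cd" → no match
2. "d" → no match
3. "c" → match
4. "bc" → no match

3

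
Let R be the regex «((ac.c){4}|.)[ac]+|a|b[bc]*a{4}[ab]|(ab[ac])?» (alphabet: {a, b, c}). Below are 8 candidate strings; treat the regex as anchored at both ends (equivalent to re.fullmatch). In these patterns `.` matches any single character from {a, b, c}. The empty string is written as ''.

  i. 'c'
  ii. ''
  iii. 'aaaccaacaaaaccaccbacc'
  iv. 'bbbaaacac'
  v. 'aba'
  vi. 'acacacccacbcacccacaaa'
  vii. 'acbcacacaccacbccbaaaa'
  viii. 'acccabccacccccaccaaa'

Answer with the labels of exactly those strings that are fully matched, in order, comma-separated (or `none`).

i → no match
ii → match
iii → no match
iv → no match
v → match
vi → match
vii → no match
viii → no match

ii, v, vi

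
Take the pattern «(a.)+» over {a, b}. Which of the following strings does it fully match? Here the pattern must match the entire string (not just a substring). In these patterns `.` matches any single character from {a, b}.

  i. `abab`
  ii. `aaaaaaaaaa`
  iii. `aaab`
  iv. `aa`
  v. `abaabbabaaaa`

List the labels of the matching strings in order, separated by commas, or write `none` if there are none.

i → match
ii → match
iii → match
iv → match
v → no match

i, ii, iii, iv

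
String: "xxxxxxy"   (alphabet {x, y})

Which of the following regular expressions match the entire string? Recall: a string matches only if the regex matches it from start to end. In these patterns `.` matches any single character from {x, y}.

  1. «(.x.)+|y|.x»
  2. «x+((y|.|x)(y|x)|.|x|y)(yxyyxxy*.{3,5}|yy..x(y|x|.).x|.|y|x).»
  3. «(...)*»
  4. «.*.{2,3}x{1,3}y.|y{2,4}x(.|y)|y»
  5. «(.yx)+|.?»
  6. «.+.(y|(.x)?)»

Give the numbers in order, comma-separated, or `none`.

1 → no match
2 → match
3 → no match
4 → no match
5 → no match
6 → match

2, 6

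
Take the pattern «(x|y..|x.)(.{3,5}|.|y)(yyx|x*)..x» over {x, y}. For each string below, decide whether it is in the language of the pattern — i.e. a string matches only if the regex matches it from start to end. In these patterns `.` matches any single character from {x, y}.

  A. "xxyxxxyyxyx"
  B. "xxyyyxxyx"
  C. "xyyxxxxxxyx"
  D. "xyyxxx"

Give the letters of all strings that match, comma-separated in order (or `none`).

B, C, D

A → no match
B → match
C → match
D → match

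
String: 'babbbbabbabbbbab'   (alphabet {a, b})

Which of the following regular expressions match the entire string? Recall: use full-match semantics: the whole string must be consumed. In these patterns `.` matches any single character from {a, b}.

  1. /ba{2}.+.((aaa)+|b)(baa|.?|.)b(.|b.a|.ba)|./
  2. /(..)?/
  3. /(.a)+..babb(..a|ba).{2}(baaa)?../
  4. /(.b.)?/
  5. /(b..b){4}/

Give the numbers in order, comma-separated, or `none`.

5

1 → no match
2 → no match
3 → no match
4 → no match
5 → match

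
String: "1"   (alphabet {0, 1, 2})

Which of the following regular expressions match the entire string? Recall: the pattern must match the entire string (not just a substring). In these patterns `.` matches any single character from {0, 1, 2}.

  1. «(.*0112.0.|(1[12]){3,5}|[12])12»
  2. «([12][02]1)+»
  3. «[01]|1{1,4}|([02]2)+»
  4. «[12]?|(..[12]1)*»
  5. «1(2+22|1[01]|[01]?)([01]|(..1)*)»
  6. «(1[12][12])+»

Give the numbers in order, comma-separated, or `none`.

3, 4, 5

1 → no match — must end with "12"
2 → no match
3 → match
4 → match
5 → match
6 → no match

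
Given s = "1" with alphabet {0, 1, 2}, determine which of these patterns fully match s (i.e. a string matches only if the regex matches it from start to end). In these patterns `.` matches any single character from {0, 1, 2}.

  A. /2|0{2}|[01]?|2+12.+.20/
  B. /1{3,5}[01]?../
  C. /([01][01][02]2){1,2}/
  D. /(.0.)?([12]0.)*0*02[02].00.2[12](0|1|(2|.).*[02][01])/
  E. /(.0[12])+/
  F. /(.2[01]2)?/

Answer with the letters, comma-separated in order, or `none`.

A → match
B → no match
C → no match — must end with "2"
D → no match
E → no match
F → no match

A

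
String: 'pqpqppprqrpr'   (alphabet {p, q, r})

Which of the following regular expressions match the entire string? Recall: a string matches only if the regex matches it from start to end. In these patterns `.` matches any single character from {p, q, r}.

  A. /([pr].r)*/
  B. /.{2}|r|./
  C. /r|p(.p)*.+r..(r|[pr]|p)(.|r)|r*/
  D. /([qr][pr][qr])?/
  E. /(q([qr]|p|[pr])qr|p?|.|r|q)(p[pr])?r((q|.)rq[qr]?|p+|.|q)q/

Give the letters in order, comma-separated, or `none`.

C

A → no match
B → no match
C → match
D → no match
E → no match — must end with 'q'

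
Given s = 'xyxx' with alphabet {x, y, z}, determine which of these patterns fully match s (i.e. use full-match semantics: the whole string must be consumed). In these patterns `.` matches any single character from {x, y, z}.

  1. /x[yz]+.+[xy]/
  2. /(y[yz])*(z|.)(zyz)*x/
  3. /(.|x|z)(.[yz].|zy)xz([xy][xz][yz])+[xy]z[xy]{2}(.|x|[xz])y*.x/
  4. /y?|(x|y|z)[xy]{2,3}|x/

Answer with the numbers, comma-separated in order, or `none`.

1 → match
2 → no match
3 → no match
4 → match

1, 4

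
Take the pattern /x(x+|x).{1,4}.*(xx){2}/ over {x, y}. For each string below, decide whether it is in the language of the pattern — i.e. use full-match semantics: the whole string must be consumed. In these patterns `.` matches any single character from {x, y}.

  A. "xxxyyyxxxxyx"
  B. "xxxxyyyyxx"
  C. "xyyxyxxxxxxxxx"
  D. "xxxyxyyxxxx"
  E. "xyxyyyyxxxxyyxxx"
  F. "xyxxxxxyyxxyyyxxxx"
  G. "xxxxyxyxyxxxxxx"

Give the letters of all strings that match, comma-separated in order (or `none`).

A. "xxxyyyxxxxyx" → no match — must end with "xx"
B. "xxxxyyyyxx" → no match
C → no match — must start with "xx"
D. "xxxyxyyxxxx" → match
E → no match — must start with "xx"
F → no match — must start with "xx"
G → match

D, G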